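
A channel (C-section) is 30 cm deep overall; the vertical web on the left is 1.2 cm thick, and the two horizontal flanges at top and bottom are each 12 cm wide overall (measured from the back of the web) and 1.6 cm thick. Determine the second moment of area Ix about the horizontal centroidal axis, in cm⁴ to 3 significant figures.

Treat the section as a set of non-overlapping primitives; coordinates are from the bounding-box lower-left.
Web: 1.2 × 30, A = 36 cm², y = 15 cm, Ī = 2 700 cm⁴.
Top flange (beyond web): 10.8 × 1.6, A = 17.28 cm², y = 29.2 cm, Ī = 3.6864 cm⁴.
Bottom flange (beyond web): 10.8 × 1.6, A = 17.28 cm², y = 0.8 cm, Ī = 3.6864 cm⁴.
By symmetry the centroid is at mid-height, ȳ = 15 cm.
Transfer each piece to the horizontal centroidal axis using Ī + A·d² with d = y − 15:
  web: d = 0 cm → contributes +2 700 cm⁴
  top flange (beyond web): d = 14.2 cm → contributes +3 488 cm⁴
  bottom flange (beyond web): d = -14.2 cm → contributes +3 488 cm⁴
Total I = 9676.1 cm⁴.

Ix ≈ 9680 cm⁴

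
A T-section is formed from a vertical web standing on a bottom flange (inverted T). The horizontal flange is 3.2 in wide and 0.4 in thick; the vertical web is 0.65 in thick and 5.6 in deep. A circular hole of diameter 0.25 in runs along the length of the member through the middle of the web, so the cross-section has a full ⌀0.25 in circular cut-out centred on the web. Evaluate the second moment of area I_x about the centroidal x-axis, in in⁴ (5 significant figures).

I_x ≈ 18.022 in⁴

Treat the section as a set of non-overlapping primitives; coordinates are from the bounding-box lower-left.
Flange: 3.2 × 0.4, A = 1.28 in², y = 0.2 in, Ī = 0.01706667 in⁴.
Web: 0.65 × 5.6, A = 3.64 in², y = 3.2 in, Ī = 9.512533 in⁴.
Hole (subtracted): ⌀0.25, A = 0.04908739 in², y = 3.2 in, Ī = 0.0001917476 in⁴.
Centroid: ȳ = ΣA·y / ΣA = 2.411647 in.
Transfer each piece to the centroidal x-axis using Ī + A·d² with d = y − 2.411647:
  flange: d = -2.211647 in → contributes +6.278035 in⁴
  web: d = 0.7883533 in → contributes +11.7748 in⁴
  hole: d = 0.7883533 in → contributes −0.0306996 in⁴
Total I = 18.02213 in⁴.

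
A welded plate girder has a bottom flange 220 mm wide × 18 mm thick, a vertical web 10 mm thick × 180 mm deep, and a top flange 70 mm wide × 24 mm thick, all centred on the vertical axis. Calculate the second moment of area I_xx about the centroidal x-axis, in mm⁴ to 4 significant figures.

Decompose the section into non-overlapping parts with the origin at the bottom-left of its bounding rectangle.
Bottom plate: 220 × 18, A = 3 960 mm², y = 9 mm, Ī = 106 920 mm⁴.
Web plate: 10 × 180, A = 1 800 mm², y = 108 mm, Ī = 4 860 000 mm⁴.
Top plate: 70 × 24, A = 1 680 mm², y = 210 mm, Ī = 80 640 mm⁴.
Centroid: ȳ = ΣA·y / ΣA = 78.3387 mm.
Transfer each piece to the centroidal x-axis using Ī + A·d² with d = y − 78.3387:
  bottom plate: d = -69.3387 mm → contributes +19 146 032 mm⁴
  web plate: d = 29.6613 mm → contributes +6 443 626 mm⁴
  top plate: d = 131.661 mm → contributes +29 202 928 mm⁴
Total I = 54 792 586 mm⁴.

I_xx ≈ 5.479 × 10⁷ mm⁴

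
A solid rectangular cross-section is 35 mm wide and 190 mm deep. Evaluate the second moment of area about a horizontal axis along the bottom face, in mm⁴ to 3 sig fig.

The section: 35 × 190, A = 6 650 mm², y = 95 mm, Ī = 20 005 417 mm⁴.
Transfer it to a horizontal axis along the bottom face using Ī + A·d² with d = y − 0:
  the section: d = 95 mm → contributes +80 021 667 mm⁴
Total I = 80 021 667 mm⁴.

I_base ≈ 8.00 × 10⁷ mm⁴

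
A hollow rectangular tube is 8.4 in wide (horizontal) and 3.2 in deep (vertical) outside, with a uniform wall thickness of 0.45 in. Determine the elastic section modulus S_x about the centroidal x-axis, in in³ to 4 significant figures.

Split into non-overlapping primitives; take the origin at the lower-left of the bounding box.
Outer rectangle: 8.4 × 3.2, A = 26.88 in², y = 1.6 in, Ī = 22.9376 in⁴.
Inner void (subtracted): 7.5 × 2.3, A = 17.25 in², y = 1.6 in, Ī = 7.60438 in⁴.
By symmetry the centroid is at mid-height, ȳ = 1.6 in.
All pieces are centred on the centroidal x-axis, so I = ΣĪ (holes subtracted) = 15.3332 in⁴.
Extreme fibre distance c = 1.6 in; S = I/c = 9.58327 in³.

S_x ≈ 9.583 in³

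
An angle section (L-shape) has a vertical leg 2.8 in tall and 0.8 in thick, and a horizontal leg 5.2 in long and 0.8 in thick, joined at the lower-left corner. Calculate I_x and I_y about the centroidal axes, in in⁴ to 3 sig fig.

Decompose the section into non-overlapping parts with the origin at the bottom-left of its bounding rectangle.
Vertical leg: 0.8 × 2.8, A = 2.24 in², y = 1.4 in, Ī = 1.4635 in⁴.
Horizontal leg (remainder): 4.4 × 0.8, A = 3.52 in², y = 0.4 in, Ī = 0.18773 in⁴.
Centroid: ȳ = ΣA·y / ΣA = 0.78889 in.
Transfer each piece to the centroidal x-axis using Ī + A·d² with d = y − 0.78889:
  vertical leg: d = 0.61111 in → contributes +2.3 in⁴
  horizontal leg (remainder): d = -0.38889 in → contributes +0.72008 in⁴
Total I = 3.0201 in⁴.
For the y-axis: x̄ = 1.9889 in.
Repeating about the centroidal y-axis gives I_y = 15.052 in⁴.

I_x ≈ 3.02 in⁴, I_y ≈ 15.1 in⁴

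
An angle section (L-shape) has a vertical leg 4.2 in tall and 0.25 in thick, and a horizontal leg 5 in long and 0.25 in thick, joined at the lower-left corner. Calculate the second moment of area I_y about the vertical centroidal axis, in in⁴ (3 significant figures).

I_y ≈ 5.72 in⁴

Decompose the section into non-overlapping parts with the origin at the bottom-left of its bounding rectangle.
Vertical leg: 0.25 × 4.2, A = 1.05 in², x = 0.125 in, Ī = 0.0054688 in⁴.
Horizontal leg (remainder): 4.75 × 0.25, A = 1.1875 in², x = 2.625 in, Ī = 2.2327 in⁴.
Centroid: x̄ = ΣA·x / ΣA = 1.4518 in.
Transfer each piece to the vertical centroidal axis using Ī + A·d² with d = x − 1.4518:
  vertical leg: d = -1.3268 in → contributes +1.8539 in⁴
  horizontal leg (remainder): d = 1.1732 in → contributes +3.8672 in⁴
Total I = 5.7211 in⁴.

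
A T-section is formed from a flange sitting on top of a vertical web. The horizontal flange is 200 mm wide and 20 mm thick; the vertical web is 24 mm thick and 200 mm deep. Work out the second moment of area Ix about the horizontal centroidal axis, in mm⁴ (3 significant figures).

Ix ≈ 4.25 × 10⁷ mm⁴

Split into non-overlapping primitives; take the origin at the lower-left of the bounding box.
Flange: 200 × 20, A = 4 000 mm², y = 210 mm, Ī = 133 333 mm⁴.
Web: 24 × 200, A = 4 800 mm², y = 100 mm, Ī = 16 000 000 mm⁴.
Centroid: ȳ = ΣA·y / ΣA = 150 mm.
Transfer each piece to the horizontal centroidal axis using Ī + A·d² with d = y − 150:
  flange: d = 60 mm → contributes +14 533 333 mm⁴
  web: d = -50 mm → contributes +28 000 000 mm⁴
Total I = 42 533 333 mm⁴.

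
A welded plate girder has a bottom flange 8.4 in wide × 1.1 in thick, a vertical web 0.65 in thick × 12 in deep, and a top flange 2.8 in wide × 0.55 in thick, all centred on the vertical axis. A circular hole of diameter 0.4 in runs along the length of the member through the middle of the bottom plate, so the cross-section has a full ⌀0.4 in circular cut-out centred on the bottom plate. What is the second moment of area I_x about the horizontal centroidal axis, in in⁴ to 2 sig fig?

Treat the section as a set of non-overlapping primitives; coordinates are from the bounding-box lower-left.
Bottom plate: 8.4 × 1.1, A = 9.24 in², y = 0.55 in, Ī = 0.9317 in⁴.
Web plate: 0.65 × 12, A = 7.8 in², y = 7.1 in, Ī = 93.6 in⁴.
Top plate: 2.8 × 0.55, A = 1.54 in², y = 13.38 in, Ī = 0.03882 in⁴.
Hole (subtracted): ⌀0.4, A = 0.1257 in², y = 0.55 in, Ī = 0.001257 in⁴.
Centroid: ȳ = ΣA·y / ΣA = 4.389 in.
Transfer each piece to the horizontal centroidal axis using Ī + A·d² with d = y − 4.389:
  bottom plate: d = -3.839 in → contributes +137.1 in⁴
  web plate: d = 2.711 in → contributes +150.9 in⁴
  top plate: d = 8.986 in → contributes +124.4 in⁴
  hole: d = -3.839 in → contributes −1.853 in⁴
Total I = 410.6 in⁴.

I_x ≈ 410 in⁴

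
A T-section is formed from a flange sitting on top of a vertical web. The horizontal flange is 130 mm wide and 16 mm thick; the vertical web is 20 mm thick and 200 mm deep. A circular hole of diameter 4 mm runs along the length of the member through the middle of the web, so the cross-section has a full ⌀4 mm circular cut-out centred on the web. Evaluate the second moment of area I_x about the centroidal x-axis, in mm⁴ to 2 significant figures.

Treat the section as a set of non-overlapping primitives; coordinates are from the bounding-box lower-left.
Flange: 130 × 16, A = 2 080 mm², y = 208 mm, Ī = 44 373 mm⁴.
Web: 20 × 200, A = 4 000 mm², y = 100 mm, Ī = 13 333 333 mm⁴.
Hole (subtracted): ⌀4, A = 12.57 mm², y = 100 mm, Ī = 12.57 mm⁴.
Centroid: ȳ = ΣA·y / ΣA = 137 mm.
Transfer each piece to the centroidal x-axis using Ī + A·d² with d = y − 137:
  flange: d = 70.98 mm → contributes +10 522 598 mm⁴
  web: d = -37.02 mm → contributes +18 816 407 mm⁴
  hole: d = -37.02 mm → contributes −17 238 mm⁴
Total I = 29 321 767 mm⁴.

I_x ≈ 2.9 × 10⁷ mm⁴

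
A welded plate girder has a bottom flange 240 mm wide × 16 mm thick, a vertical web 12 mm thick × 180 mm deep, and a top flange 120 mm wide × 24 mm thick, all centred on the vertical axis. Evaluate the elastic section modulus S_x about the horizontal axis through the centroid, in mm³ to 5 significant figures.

S_x ≈ 5.8499 × 10⁵ mm³

Decompose the section into non-overlapping parts with the origin at the bottom-left of its bounding rectangle.
Bottom plate: 240 × 16, A = 3 840 mm², y = 8 mm, Ī = 81 920 mm⁴.
Web plate: 12 × 180, A = 2 160 mm², y = 106 mm, Ī = 5 832 000 mm⁴.
Top plate: 120 × 24, A = 2 880 mm², y = 208 mm, Ī = 138 240 mm⁴.
Centroid: ȳ = ΣA·y / ΣA = 96.7027 mm.
Transfer each piece to the horizontal axis through the centroid using Ī + A·d² with d = y − 96.7027:
  bottom plate: d = -88.7027 mm → contributes +30 295 691 mm⁴
  web plate: d = 9.297297 mm → contributes +6 018 710 mm⁴
  top plate: d = 111.2973 mm → contributes +35 813 055 mm⁴
Total I = 72 127 455 mm⁴.
Extreme fibre distance c = 123.2973 mm; S = I/c = 584988.1 mm³.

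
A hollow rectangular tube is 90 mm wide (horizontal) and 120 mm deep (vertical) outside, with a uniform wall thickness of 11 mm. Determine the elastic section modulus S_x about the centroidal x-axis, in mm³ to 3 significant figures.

S_x ≈ 1.27 × 10⁵ mm³

Break the section into simple shapes (no overlaps), measuring from the bottom-left corner of the bounding box.
Outer rectangle: 90 × 120, A = 10 800 mm², y = 60 mm, Ī = 12 960 000 mm⁴.
Inner void (subtracted): 68 × 98, A = 6 664 mm², y = 60 mm, Ī = 5 333 421 mm⁴.
By symmetry the centroid is at mid-height, ȳ = 60 mm.
All pieces are centred on the centroidal x-axis, so I = ΣĪ (holes subtracted) = 7 626 579 mm⁴.
Extreme fibre distance c = 60 mm; S = I/c = 127 110 mm³.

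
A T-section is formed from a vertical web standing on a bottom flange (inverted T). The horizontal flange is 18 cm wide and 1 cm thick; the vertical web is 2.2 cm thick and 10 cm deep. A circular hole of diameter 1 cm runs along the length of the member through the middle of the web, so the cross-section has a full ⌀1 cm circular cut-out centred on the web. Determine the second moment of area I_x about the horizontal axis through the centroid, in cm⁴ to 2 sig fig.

Split into non-overlapping primitives; take the origin at the lower-left of the bounding box.
Flange: 18 × 1, A = 18 cm², y = 0.5 cm, Ī = 1.5 cm⁴.
Web: 2.2 × 10, A = 22 cm², y = 6 cm, Ī = 183.3 cm⁴.
Hole (subtracted): ⌀1, A = 0.7854 cm², y = 6 cm, Ī = 0.04909 cm⁴.
Centroid: ȳ = ΣA·y / ΣA = 3.475 cm.
Transfer each piece to the horizontal axis through the centroid using Ī + A·d² with d = y − 3.475:
  flange: d = -2.975 cm → contributes +160.9 cm⁴
  web: d = 2.525 cm → contributes +323.5 cm⁴
  hole: d = 2.525 cm → contributes −5.055 cm⁴
Total I = 479.4 cm⁴.

I_x ≈ 480 cm⁴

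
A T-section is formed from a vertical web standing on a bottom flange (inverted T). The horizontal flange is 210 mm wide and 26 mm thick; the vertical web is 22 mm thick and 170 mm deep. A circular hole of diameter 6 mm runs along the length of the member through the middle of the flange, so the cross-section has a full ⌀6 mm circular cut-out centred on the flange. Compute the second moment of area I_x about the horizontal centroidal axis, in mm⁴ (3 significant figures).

Break the section into simple shapes (no overlaps), measuring from the bottom-left corner of the bounding box.
Flange: 210 × 26, A = 5 460 mm², y = 13 mm, Ī = 307 580 mm⁴.
Web: 22 × 170, A = 3 740 mm², y = 111 mm, Ī = 9 007 167 mm⁴.
Hole (subtracted): ⌀6, A = 28.274 mm², y = 13 mm, Ī = 63.617 mm⁴.
Centroid: ȳ = ΣA·y / ΣA = 52.962 mm.
Transfer each piece to the horizontal centroidal axis using Ī + A·d² with d = y − 52.962:
  flange: d = -39.962 mm → contributes +9 026 966 mm⁴
  web: d = 58.038 mm → contributes +21 605 042 mm⁴
  hole: d = -39.962 mm → contributes −45 217 mm⁴
Total I = 30 586 791 mm⁴.

I_x ≈ 3.06 × 10⁷ mm⁴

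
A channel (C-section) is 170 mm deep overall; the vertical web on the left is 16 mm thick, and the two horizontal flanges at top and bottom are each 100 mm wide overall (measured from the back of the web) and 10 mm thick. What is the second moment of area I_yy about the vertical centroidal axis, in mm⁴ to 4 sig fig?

Decompose the section into non-overlapping parts with the origin at the bottom-left of its bounding rectangle.
Web: 16 × 170, A = 2 720 mm², x = 8 mm, Ī = 58026.7 mm⁴.
Top flange (beyond web): 84 × 10, A = 840 mm², x = 58 mm, Ī = 493 920 mm⁴.
Bottom flange (beyond web): 84 × 10, A = 840 mm², x = 58 mm, Ī = 493 920 mm⁴.
Centroid: x̄ = ΣA·x / ΣA = 27.0909 mm.
Transfer each piece to the vertical centroidal axis using Ī + A·d² with d = x − 27.0909:
  web: d = -19.0909 mm → contributes +1 049 366 mm⁴
  top flange (beyond web): d = 30.9091 mm → contributes +1 296 432 mm⁴
  bottom flange (beyond web): d = 30.9091 mm → contributes +1 296 432 mm⁴
Total I = 3 642 230 mm⁴.

I_yy ≈ 3.642 × 10⁶ mm⁴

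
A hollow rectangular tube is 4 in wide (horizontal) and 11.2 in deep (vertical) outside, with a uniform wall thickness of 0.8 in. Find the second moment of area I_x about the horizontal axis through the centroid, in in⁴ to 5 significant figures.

I_x ≈ 291.36 in⁴

Treat the section as a set of non-overlapping primitives; coordinates are from the bounding-box lower-left.
Outer rectangle: 4 × 11.2, A = 44.8 in², y = 5.6 in, Ī = 468.3093 in⁴.
Inner void (subtracted): 2.4 × 9.6, A = 23.04 in², y = 5.6 in, Ī = 176.9472 in⁴.
By symmetry the centroid is at mid-height, ȳ = 5.6 in.
All pieces are centred on the horizontal axis through the centroid, so I = ΣĪ (holes subtracted) = 291.3621 in⁴.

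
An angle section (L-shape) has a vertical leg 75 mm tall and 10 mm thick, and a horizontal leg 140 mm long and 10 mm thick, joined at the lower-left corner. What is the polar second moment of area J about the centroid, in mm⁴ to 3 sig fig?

Break the section into simple shapes (no overlaps), measuring from the bottom-left corner of the bounding box.
Vertical leg: 10 × 75, A = 750 mm², y = 37.5 mm, Ī = 351 563 mm⁴.
Horizontal leg (remainder): 130 × 10, A = 1 300 mm², y = 5 mm, Ī = 10 833 mm⁴.
Centroid: ȳ = ΣA·y / ΣA = 16.89 mm.
Transfer each piece to the centroidal x-axis using Ī + A·d² with d = y − 16.89:
  vertical leg: d = 20.61 mm → contributes +670 134 mm⁴
  horizontal leg (remainder): d = -11.89 mm → contributes +194 625 mm⁴
Total I = 864 759 mm⁴.
For the y-axis: x̄ = 49.39 mm.
Repeating about the centroidal y-axis gives I_y = 4 167 571 mm⁴.
Polar second moment: J = I_x + I_y = 5 032 330 mm⁴.

J ≈ 5.03 × 10⁶ mm⁴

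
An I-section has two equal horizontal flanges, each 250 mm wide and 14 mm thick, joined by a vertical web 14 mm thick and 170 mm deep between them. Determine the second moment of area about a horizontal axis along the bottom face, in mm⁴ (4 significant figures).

I_base ≈ 1.570 × 10⁸ mm⁴

Break the section into simple shapes (no overlaps), measuring from the bottom-left corner of the bounding box.
Bottom flange: 250 × 14, A = 3 500 mm², y = 7 mm, Ī = 57166.7 mm⁴.
Web: 14 × 170, A = 2 380 mm², y = 99 mm, Ī = 5 731 833 mm⁴.
Top flange: 250 × 14, A = 3 500 mm², y = 191 mm, Ī = 57166.7 mm⁴.
Transfer each piece to the base of the section using Ī + A·d² with d = y − 0:
  bottom flange: d = 7 mm → contributes +228 667 mm⁴
  web: d = 99 mm → contributes +29 058 213 mm⁴
  top flange: d = 191 mm → contributes +127 740 667 mm⁴
Total I = 157 027 547 mm⁴.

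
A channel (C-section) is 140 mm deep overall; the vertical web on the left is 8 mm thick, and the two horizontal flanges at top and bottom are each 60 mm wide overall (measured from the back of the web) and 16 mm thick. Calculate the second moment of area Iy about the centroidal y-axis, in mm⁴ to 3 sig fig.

Treat the section as a set of non-overlapping primitives; coordinates are from the bounding-box lower-left.
Web: 8 × 140, A = 1 120 mm², x = 4 mm, Ī = 5973.3 mm⁴.
Top flange (beyond web): 52 × 16, A = 832 mm², x = 34 mm, Ī = 187 477 mm⁴.
Bottom flange (beyond web): 52 × 16, A = 832 mm², x = 34 mm, Ī = 187 477 mm⁴.
Centroid: x̄ = ΣA·x / ΣA = 21.931 mm.
Transfer each piece to the centroidal y-axis using Ī + A·d² with d = x − 21.931:
  web: d = -17.931 mm → contributes +366 078 mm⁴
  top flange (beyond web): d = 12.069 mm → contributes +308 666 mm⁴
  bottom flange (beyond web): d = 12.069 mm → contributes +308 666 mm⁴
Total I = 983 411 mm⁴.

Iy ≈ 9.83 × 10⁵ mm⁴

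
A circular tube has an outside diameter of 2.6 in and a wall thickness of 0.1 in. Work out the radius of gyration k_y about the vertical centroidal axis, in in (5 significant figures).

Decompose the section into non-overlapping parts with the origin at the bottom-left of its bounding rectangle.
Outer circle: ⌀2.6, A = 5.309292 in², x = 1.3 in, Ī = 2.243176 in⁴.
Bore (subtracted): ⌀2.4, A = 4.523893 in², x = 1.3 in, Ī = 1.628602 in⁴.
By symmetry the centroid is at mid-width, x̄ = 1.3 in.
All pieces are centred on the vertical centroidal axis, so I = ΣĪ (holes subtracted) = 0.6145741 in⁴.
Radius of gyration: k = √(I/A) = √(0.6145741 / 0.7853982) = 0.8845903 in.

k_y ≈ 0.88459 in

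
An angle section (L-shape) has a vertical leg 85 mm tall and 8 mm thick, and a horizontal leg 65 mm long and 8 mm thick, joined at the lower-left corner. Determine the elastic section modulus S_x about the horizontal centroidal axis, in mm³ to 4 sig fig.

S_x ≈ 1.409 × 10⁴ mm³

Treat the section as a set of non-overlapping primitives; coordinates are from the bounding-box lower-left.
Vertical leg: 8 × 85, A = 680 mm², y = 42.5 mm, Ī = 409 417 mm⁴.
Horizontal leg (remainder): 57 × 8, A = 456 mm², y = 4 mm, Ī = 2 432 mm⁴.
Centroid: ȳ = ΣA·y / ΣA = 27.0458 mm.
Transfer each piece to the horizontal centroidal axis using Ī + A·d² with d = y − 27.0458:
  vertical leg: d = 15.4542 mm → contributes +571 823 mm⁴
  horizontal leg (remainder): d = -23.0458 mm → contributes +244 617 mm⁴
Total I = 816 440 mm⁴.
Extreme fibre distance c = 57.9542 mm; S = I/c = 14087.7 mm³.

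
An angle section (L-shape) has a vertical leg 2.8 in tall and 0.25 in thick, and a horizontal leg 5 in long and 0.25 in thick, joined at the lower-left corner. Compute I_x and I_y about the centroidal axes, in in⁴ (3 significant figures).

Break the section into simple shapes (no overlaps), measuring from the bottom-left corner of the bounding box.
Vertical leg: 0.25 × 2.8, A = 0.7 in², y = 1.4 in, Ī = 0.45733 in⁴.
Horizontal leg (remainder): 4.75 × 0.25, A = 1.1875 in², y = 0.125 in, Ī = 0.0061849 in⁴.
Centroid: ȳ = ΣA·y / ΣA = 0.59785 in.
Transfer each piece to the centroidal x-axis using Ī + A·d² with d = y − 0.59785:
  vertical leg: d = 0.80215 in → contributes +0.90775 in⁴
  horizontal leg (remainder): d = -0.47285 in → contributes +0.27169 in⁴
Total I = 1.1794 in⁴.
For the y-axis: x̄ = 1.6978 in.
Repeating about the centroidal y-axis gives I_y = 4.9889 in⁴.

I_x ≈ 1.18 in⁴, I_y ≈ 4.99 in⁴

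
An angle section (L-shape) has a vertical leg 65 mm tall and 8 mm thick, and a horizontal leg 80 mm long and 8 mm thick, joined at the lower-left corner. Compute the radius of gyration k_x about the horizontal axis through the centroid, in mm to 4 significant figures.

k_x ≈ 19.30 mm

Treat the section as a set of non-overlapping primitives; coordinates are from the bounding-box lower-left.
Vertical leg: 8 × 65, A = 520 mm², y = 32.5 mm, Ī = 183 083 mm⁴.
Horizontal leg (remainder): 72 × 8, A = 576 mm², y = 4 mm, Ī = 3 072 mm⁴.
Centroid: ȳ = ΣA·y / ΣA = 17.5219 mm.
Transfer each piece to the horizontal axis through the centroid using Ī + A·d² with d = y − 17.5219:
  vertical leg: d = 14.9781 mm → contributes +299 742 mm⁴
  horizontal leg (remainder): d = -13.5219 mm → contributes +108 389 mm⁴
Total I = 408 131 mm⁴.
Radius of gyration: k = √(I/A) = √(408 131 / 1 096) = 19.2972 mm.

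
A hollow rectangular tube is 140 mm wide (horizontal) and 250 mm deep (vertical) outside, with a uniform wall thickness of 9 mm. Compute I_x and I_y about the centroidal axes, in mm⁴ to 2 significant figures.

Treat the section as a set of non-overlapping primitives; coordinates are from the bounding-box lower-left.
Outer rectangle: 140 × 250, A = 35 000 mm², y = 125 mm, Ī = 182 291 667 mm⁴.
Inner void (subtracted): 122 × 232, A = 28 304 mm², y = 125 mm, Ī = 126 952 875 mm⁴.
By symmetry the centroid is at mid-height, ȳ = 125 mm.
All pieces are centred on the centroidal x-axis, so I = ΣĪ (holes subtracted) = 55 338 792 mm⁴.
Repeating about the centroidal y-axis gives I_y = 22 060 272 mm⁴.

I_x ≈ 5.5 × 10⁷ mm⁴, I_y ≈ 2.2 × 10⁷ mm⁴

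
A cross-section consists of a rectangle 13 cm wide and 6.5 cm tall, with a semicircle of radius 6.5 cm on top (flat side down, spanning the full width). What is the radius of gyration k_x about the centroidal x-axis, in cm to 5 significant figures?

k_x ≈ 3.4880 cm

Treat the section as a set of non-overlapping primitives; coordinates are from the bounding-box lower-left.
Rectangular body: 13 × 6.5, A = 84.5 cm², y = 3.25 cm, Ī = 297.5104 cm⁴.
Semicircular cap: semicircle r = 6.5, A = 66.36614 cm², y = 9.258686 cm, Ī = 195.923 cm⁴.
Centroid: ȳ = ΣA·y / ΣA = 5.893226 cm.
Transfer each piece to the centroidal x-axis using Ī + A·d² with d = y − 5.893226:
  rectangular body: d = -2.643226 cm → contributes +887.8818 cm⁴
  semicircular cap: d = 3.36546 cm → contributes +947.6072 cm⁴
Total I = 1835.489 cm⁴.
Radius of gyration: k = √(I/A) = √(1835.489 / 150.8661) = 3.488028 cm.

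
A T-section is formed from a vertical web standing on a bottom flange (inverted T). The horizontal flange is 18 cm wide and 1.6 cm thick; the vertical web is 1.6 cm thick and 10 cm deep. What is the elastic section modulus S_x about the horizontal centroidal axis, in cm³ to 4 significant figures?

Split into non-overlapping primitives; take the origin at the lower-left of the bounding box.
Flange: 18 × 1.6, A = 28.8 cm², y = 0.8 cm, Ī = 6.144 cm⁴.
Web: 1.6 × 10, A = 16 cm², y = 6.6 cm, Ī = 133.333 cm⁴.
Centroid: ȳ = ΣA·y / ΣA = 2.87143 cm.
Transfer each piece to the horizontal centroidal axis using Ī + A·d² with d = y − 2.87143:
  flange: d = -2.07143 cm → contributes +129.72 cm⁴
  web: d = 3.72857 cm → contributes +355.769 cm⁴
Total I = 485.489 cm⁴.
Extreme fibre distance c = 8.72857 cm; S = I/c = 55.6206 cm³.

S_x ≈ 55.62 cm³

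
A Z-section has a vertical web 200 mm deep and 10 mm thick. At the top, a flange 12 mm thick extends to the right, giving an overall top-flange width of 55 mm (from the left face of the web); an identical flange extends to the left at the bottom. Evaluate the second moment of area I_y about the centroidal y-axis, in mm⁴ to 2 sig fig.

Treat the section as a set of non-overlapping primitives; coordinates are from the bounding-box lower-left.
Web: 10 × 200, A = 2 000 mm², x = 50 mm, Ī = 16 667 mm⁴.
Top flange (beyond web): 45 × 12, A = 540 mm², x = 77.5 mm, Ī = 91 125 mm⁴.
Bottom flange (beyond web): 45 × 12, A = 540 mm², x = 22.5 mm, Ī = 91 125 mm⁴.
Centroid: x̄ = ΣA·x / ΣA = 50 mm.
Transfer each piece to the centroidal y-axis using Ī + A·d² with d = x − 50:
  web: d = 0 mm → contributes +16 667 mm⁴
  top flange (beyond web): d = 27.5 mm → contributes +499 500 mm⁴
  bottom flange (beyond web): d = -27.5 mm → contributes +499 500 mm⁴
Total I = 1 015 667 mm⁴.

I_y ≈ 1.0 × 10⁶ mm⁴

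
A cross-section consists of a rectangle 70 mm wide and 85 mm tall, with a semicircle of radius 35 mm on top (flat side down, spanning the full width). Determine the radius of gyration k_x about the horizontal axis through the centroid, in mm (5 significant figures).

Decompose the section into non-overlapping parts with the origin at the bottom-left of its bounding rectangle.
Rectangular body: 70 × 85, A = 5 950 mm², y = 42.5 mm, Ī = 3 582 396 mm⁴.
Semicircular cap: semicircle r = 35, A = 1924.226 mm², y = 99.85446 mm, Ī = 164 704 mm⁴.
Centroid: ȳ = ΣA·y / ΣA = 56.51572 mm.
Transfer each piece to the horizontal axis through the centroid using Ī + A·d² with d = y − 56.51572:
  rectangular body: d = -14.01572 mm → contributes +4 751 216 mm⁴
  semicircular cap: d = 43.33874 mm → contributes +3 778 874 mm⁴
Total I = 8 530 090 mm⁴.
Radius of gyration: k = √(I/A) = √(8 530 090 / 7874.226) = 32.91341 mm.

k_x ≈ 32.913 mm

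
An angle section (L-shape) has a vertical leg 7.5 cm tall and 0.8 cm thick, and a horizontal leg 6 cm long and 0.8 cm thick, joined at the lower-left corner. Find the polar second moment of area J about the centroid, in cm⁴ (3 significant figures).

Decompose the section into non-overlapping parts with the origin at the bottom-left of its bounding rectangle.
Vertical leg: 0.8 × 7.5, A = 6 cm², y = 3.75 cm, Ī = 28.125 cm⁴.
Horizontal leg (remainder): 5.2 × 0.8, A = 4.16 cm², y = 0.4 cm, Ī = 0.22187 cm⁴.
Centroid: ȳ = ΣA·y / ΣA = 2.3783 cm.
Transfer each piece to the centroidal x-axis using Ī + A·d² with d = y − 2.3783:
  vertical leg: d = 1.3717 cm → contributes +39.414 cm⁴
  horizontal leg (remainder): d = -1.9783 cm → contributes +16.504 cm⁴
Total I = 55.917 cm⁴.
For the y-axis: x̄ = 1.6283 cm.
Repeating about the centroidal y-axis gives I_y = 31.804 cm⁴.
Polar second moment: J = I_x + I_y = 87.721 cm⁴.

J ≈ 87.7 cm⁴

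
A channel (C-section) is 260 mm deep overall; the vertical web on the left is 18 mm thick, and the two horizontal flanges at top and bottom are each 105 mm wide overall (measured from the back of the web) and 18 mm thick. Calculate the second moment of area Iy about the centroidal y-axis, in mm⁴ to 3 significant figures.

Iy ≈ 7.27 × 10⁶ mm⁴

Decompose the section into non-overlapping parts with the origin at the bottom-left of its bounding rectangle.
Web: 18 × 260, A = 4 680 mm², x = 9 mm, Ī = 126 360 mm⁴.
Top flange (beyond web): 87 × 18, A = 1 566 mm², x = 61.5 mm, Ī = 987 755 mm⁴.
Bottom flange (beyond web): 87 × 18, A = 1 566 mm², x = 61.5 mm, Ī = 987 755 mm⁴.
Centroid: x̄ = ΣA·x / ΣA = 30.048 mm.
Transfer each piece to the centroidal y-axis using Ī + A·d² with d = x − 30.048:
  web: d = -21.048 mm → contributes +2 199 762 mm⁴
  top flange (beyond web): d = 31.452 mm → contributes +2 536 848 mm⁴
  bottom flange (beyond web): d = 31.452 mm → contributes +2 536 848 mm⁴
Total I = 7 273 458 mm⁴.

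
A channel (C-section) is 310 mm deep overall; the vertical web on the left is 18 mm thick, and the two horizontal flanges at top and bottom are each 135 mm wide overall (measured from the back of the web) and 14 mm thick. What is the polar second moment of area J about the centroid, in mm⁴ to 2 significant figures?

J ≈ 1.3 × 10⁸ mm⁴

Treat the section as a set of non-overlapping primitives; coordinates are from the bounding-box lower-left.
Web: 18 × 310, A = 5 580 mm², y = 155 mm, Ī = 44 686 500 mm⁴.
Top flange (beyond web): 117 × 14, A = 1 638 mm², y = 303 mm, Ī = 26 754 mm⁴.
Bottom flange (beyond web): 117 × 14, A = 1 638 mm², y = 7 mm, Ī = 26 754 mm⁴.
By symmetry the centroid is at mid-height, ȳ = 155 mm.
Transfer each piece to the centroidal x-axis using Ī + A·d² with d = y − 155:
  web: d = 0 mm → contributes +44 686 500 mm⁴
  top flange (beyond web): d = 148 mm → contributes +35 905 506 mm⁴
  bottom flange (beyond web): d = -148 mm → contributes +35 905 506 mm⁴
Total I = 116 497 512 mm⁴.
For the y-axis: x̄ = 33.97 mm.
Repeating about the centroidal y-axis gives I_y = 13 292 524 mm⁴.
Polar second moment: J = I_x + I_y = 129 790 036 mm⁴.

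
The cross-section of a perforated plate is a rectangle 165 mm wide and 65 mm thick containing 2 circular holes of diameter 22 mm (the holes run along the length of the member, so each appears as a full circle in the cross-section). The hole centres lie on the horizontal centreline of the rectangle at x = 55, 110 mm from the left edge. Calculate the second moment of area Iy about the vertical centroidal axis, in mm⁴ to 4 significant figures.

Decompose the section into non-overlapping parts with the origin at the bottom-left of its bounding rectangle.
Plate: 165 × 65, A = 10 725 mm², x = 82.5 mm, Ī = 24 332 344 mm⁴.
Hole 1 (subtracted): ⌀22, A = 380.133 mm², x = 55 mm, Ī = 11 499 mm⁴.
Hole 2 (subtracted): ⌀22, A = 380.133 mm², x = 110 mm, Ī = 11 499 mm⁴.
By symmetry the centroid is at mid-width, x̄ = 82.5 mm.
Transfer each piece to the vertical centroidal axis using Ī + A·d² with d = x − 82.5:
  plate: d = 0 mm → contributes +24 332 344 mm⁴
  hole 1: d = -27.5 mm → contributes −298 974 mm⁴
  hole 2: d = 27.5 mm → contributes −298 974 mm⁴
Total I = 23 734 395 mm⁴.

Iy ≈ 2.373 × 10⁷ mm⁴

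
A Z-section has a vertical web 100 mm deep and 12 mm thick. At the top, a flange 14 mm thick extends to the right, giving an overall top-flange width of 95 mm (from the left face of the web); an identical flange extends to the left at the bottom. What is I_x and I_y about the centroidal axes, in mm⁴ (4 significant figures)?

Treat the section as a set of non-overlapping primitives; coordinates are from the bounding-box lower-left.
Web: 12 × 100, A = 1 200 mm², y = 50 mm, Ī = 1 000 000 mm⁴.
Top flange (beyond web): 83 × 14, A = 1 162 mm², y = 93 mm, Ī = 18979.3 mm⁴.
Bottom flange (beyond web): 83 × 14, A = 1 162 mm², y = 7 mm, Ī = 18979.3 mm⁴.
Centroid: ȳ = ΣA·y / ΣA = 50 mm.
Transfer each piece to the centroidal x-axis using Ī + A·d² with d = y − 50:
  web: d = 0 mm → contributes +1 000 000 mm⁴
  top flange (beyond web): d = 43 mm → contributes +2 167 517 mm⁴
  bottom flange (beyond web): d = -43 mm → contributes +2 167 517 mm⁴
Total I = 5 335 035 mm⁴.
For the y-axis: x̄ = 89 mm.
Repeating about the centroidal y-axis gives I_y = 6 592 095 mm⁴.

I_x ≈ 5.335 × 10⁶ mm⁴, I_y ≈ 6.592 × 10⁶ mm⁴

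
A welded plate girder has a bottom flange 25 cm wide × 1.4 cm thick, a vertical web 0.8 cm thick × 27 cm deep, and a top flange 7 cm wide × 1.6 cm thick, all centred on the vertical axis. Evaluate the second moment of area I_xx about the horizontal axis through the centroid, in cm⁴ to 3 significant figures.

Split into non-overlapping primitives; take the origin at the lower-left of the bounding box.
Bottom plate: 25 × 1.4, A = 35 cm², y = 0.7 cm, Ī = 5.7167 cm⁴.
Web plate: 0.8 × 27, A = 21.6 cm², y = 14.9 cm, Ī = 1312.2 cm⁴.
Top plate: 7 × 1.6, A = 11.2 cm², y = 29.2 cm, Ī = 2.3893 cm⁴.
Centroid: ȳ = ΣA·y / ΣA = 9.9319 cm.
Transfer each piece to the horizontal axis through the centroid using Ī + A·d² with d = y − 9.9319:
  bottom plate: d = -9.2319 cm → contributes +2988.7 cm⁴
  web plate: d = 4.9681 cm → contributes +1845.3 cm⁴
  top plate: d = 19.268 cm → contributes +4160.5 cm⁴
Total I = 8994.5 cm⁴.

I_xx ≈ 8990 cm⁴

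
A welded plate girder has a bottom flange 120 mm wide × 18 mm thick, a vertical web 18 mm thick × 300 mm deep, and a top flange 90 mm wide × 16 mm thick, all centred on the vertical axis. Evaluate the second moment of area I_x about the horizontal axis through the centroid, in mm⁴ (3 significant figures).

Split into non-overlapping primitives; take the origin at the lower-left of the bounding box.
Bottom plate: 120 × 18, A = 2 160 mm², y = 9 mm, Ī = 58 320 mm⁴.
Web plate: 18 × 300, A = 5 400 mm², y = 168 mm, Ī = 40 500 000 mm⁴.
Top plate: 90 × 16, A = 1 440 mm², y = 326 mm, Ī = 30 720 mm⁴.
Centroid: ȳ = ΣA·y / ΣA = 155.12 mm.
Transfer each piece to the horizontal axis through the centroid using Ī + A·d² with d = y − 155.12:
  bottom plate: d = -146.12 mm → contributes +46 176 598 mm⁴
  web plate: d = 12.88 mm → contributes +41 395 830 mm⁴
  top plate: d = 170.88 mm → contributes +42 078 683 mm⁴
Total I = 129 651 110 mm⁴.

I_x ≈ 1.30 × 10⁸ mm⁴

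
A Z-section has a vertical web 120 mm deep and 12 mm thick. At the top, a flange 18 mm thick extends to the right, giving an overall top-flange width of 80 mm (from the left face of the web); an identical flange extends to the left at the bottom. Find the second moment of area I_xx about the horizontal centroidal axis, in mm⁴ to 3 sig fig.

Break the section into simple shapes (no overlaps), measuring from the bottom-left corner of the bounding box.
Web: 12 × 120, A = 1 440 mm², y = 60 mm, Ī = 1 728 000 mm⁴.
Top flange (beyond web): 68 × 18, A = 1 224 mm², y = 111 mm, Ī = 33 048 mm⁴.
Bottom flange (beyond web): 68 × 18, A = 1 224 mm², y = 9 mm, Ī = 33 048 mm⁴.
Centroid: ȳ = ΣA·y / ΣA = 60 mm.
Transfer each piece to the horizontal centroidal axis using Ī + A·d² with d = y − 60:
  web: d = 0 mm → contributes +1 728 000 mm⁴
  top flange (beyond web): d = 51 mm → contributes +3 216 672 mm⁴
  bottom flange (beyond web): d = -51 mm → contributes +3 216 672 mm⁴
Total I = 8 161 344 mm⁴.

I_xx ≈ 8.16 × 10⁶ mm⁴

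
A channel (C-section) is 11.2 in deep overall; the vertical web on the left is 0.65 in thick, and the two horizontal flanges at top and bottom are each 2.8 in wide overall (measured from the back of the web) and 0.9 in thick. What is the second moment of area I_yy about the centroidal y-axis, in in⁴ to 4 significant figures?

Decompose the section into non-overlapping parts with the origin at the bottom-left of its bounding rectangle.
Web: 0.65 × 11.2, A = 7.28 in², x = 0.325 in, Ī = 0.256317 in⁴.
Top flange (beyond web): 2.15 × 0.9, A = 1.935 in², x = 1.725 in, Ī = 0.745378 in⁴.
Bottom flange (beyond web): 2.15 × 0.9, A = 1.935 in², x = 1.725 in, Ī = 0.745378 in⁴.
Centroid: x̄ = ΣA·x / ΣA = 0.810919 in.
Transfer each piece to the centroidal y-axis using Ī + A·d² with d = x − 0.810919:
  web: d = -0.485919 in → contributes +1.97525 in⁴
  top flange (beyond web): d = 0.914081 in → contributes +2.36215 in⁴
  bottom flange (beyond web): d = 0.914081 in → contributes +2.36215 in⁴
Total I = 6.69956 in⁴.

I_yy ≈ 6.700 in⁴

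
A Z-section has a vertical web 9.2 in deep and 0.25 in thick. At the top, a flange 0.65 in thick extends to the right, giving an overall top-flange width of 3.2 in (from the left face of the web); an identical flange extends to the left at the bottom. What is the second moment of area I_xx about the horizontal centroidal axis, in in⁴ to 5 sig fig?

Split into non-overlapping primitives; take the origin at the lower-left of the bounding box.
Web: 0.25 × 9.2, A = 2.3 in², y = 4.6 in, Ī = 16.22267 in⁴.
Top flange (beyond web): 2.95 × 0.65, A = 1.9175 in², y = 8.875 in, Ī = 0.06751198 in⁴.
Bottom flange (beyond web): 2.95 × 0.65, A = 1.9175 in², y = 0.325 in, Ī = 0.06751198 in⁴.
Centroid: ȳ = ΣA·y / ΣA = 4.6 in.
Transfer each piece to the horizontal centroidal axis using Ī + A·d² with d = y − 4.6:
  web: d = 0 in → contributes +16.22267 in⁴
  top flange (beyond web): d = 4.275 in → contributes +35.11102 in⁴
  bottom flange (beyond web): d = -4.275 in → contributes +35.11102 in⁴
Total I = 86.44471 in⁴.

I_xx ≈ 86.445 in⁴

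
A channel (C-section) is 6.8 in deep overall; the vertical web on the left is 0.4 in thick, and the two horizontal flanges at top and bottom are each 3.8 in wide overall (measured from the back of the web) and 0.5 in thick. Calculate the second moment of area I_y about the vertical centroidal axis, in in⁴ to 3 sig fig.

I_y ≈ 8.77 in⁴

Break the section into simple shapes (no overlaps), measuring from the bottom-left corner of the bounding box.
Web: 0.4 × 6.8, A = 2.72 in², x = 0.2 in, Ī = 0.036267 in⁴.
Top flange (beyond web): 3.4 × 0.5, A = 1.7 in², x = 2.1 in, Ī = 1.6377 in⁴.
Bottom flange (beyond web): 3.4 × 0.5, A = 1.7 in², x = 2.1 in, Ī = 1.6377 in⁴.
Centroid: x̄ = ΣA·x / ΣA = 1.2556 in.
Transfer each piece to the vertical centroidal axis using Ī + A·d² with d = x − 1.2556:
  web: d = -1.0556 in → contributes +3.0669 in⁴
  top flange (beyond web): d = 0.84444 in → contributes +2.8499 in⁴
  bottom flange (beyond web): d = 0.84444 in → contributes +2.8499 in⁴
Total I = 8.7667 in⁴.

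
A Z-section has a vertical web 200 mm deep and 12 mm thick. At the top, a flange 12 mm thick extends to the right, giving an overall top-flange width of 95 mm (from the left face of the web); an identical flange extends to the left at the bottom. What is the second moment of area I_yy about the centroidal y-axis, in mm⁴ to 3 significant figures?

I_yy ≈ 5.67 × 10⁶ mm⁴

Decompose the section into non-overlapping parts with the origin at the bottom-left of its bounding rectangle.
Web: 12 × 200, A = 2 400 mm², x = 89 mm, Ī = 28 800 mm⁴.
Top flange (beyond web): 83 × 12, A = 996 mm², x = 136.5 mm, Ī = 571 787 mm⁴.
Bottom flange (beyond web): 83 × 12, A = 996 mm², x = 41.5 mm, Ī = 571 787 mm⁴.
Centroid: x̄ = ΣA·x / ΣA = 89 mm.
Transfer each piece to the centroidal y-axis using Ī + A·d² with d = x − 89:
  web: d = 0 mm → contributes +28 800 mm⁴
  top flange (beyond web): d = 47.5 mm → contributes +2 819 012 mm⁴
  bottom flange (beyond web): d = -47.5 mm → contributes +2 819 012 mm⁴
Total I = 5 666 824 mm⁴.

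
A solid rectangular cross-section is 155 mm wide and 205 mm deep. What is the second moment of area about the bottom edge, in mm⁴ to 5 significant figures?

I_base ≈ 4.4511 × 10⁸ mm⁴

The section: 155 × 205, A = 31 775 mm², y = 102.5 mm, Ī = 111 278 698 mm⁴.
Transfer it to a horizontal axis along the bottom face using Ī + A·d² with d = y − 0:
  the section: d = 102.5 mm → contributes +445 114 792 mm⁴
Total I = 445 114 792 mm⁴.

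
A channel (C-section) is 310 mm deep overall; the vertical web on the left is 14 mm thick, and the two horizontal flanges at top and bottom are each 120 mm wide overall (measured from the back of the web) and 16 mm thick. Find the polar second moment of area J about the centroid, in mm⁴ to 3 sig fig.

Break the section into simple shapes (no overlaps), measuring from the bottom-left corner of the bounding box.
Web: 14 × 310, A = 4 340 mm², y = 155 mm, Ī = 34 756 167 mm⁴.
Top flange (beyond web): 106 × 16, A = 1 696 mm², y = 302 mm, Ī = 36 181 mm⁴.
Bottom flange (beyond web): 106 × 16, A = 1 696 mm², y = 8 mm, Ī = 36 181 mm⁴.
By symmetry the centroid is at mid-height, ȳ = 155 mm.
Transfer each piece to the centroidal x-axis using Ī + A·d² with d = y − 155:
  web: d = 0 mm → contributes +34 756 167 mm⁴
  top flange (beyond web): d = 147 mm → contributes +36 685 045 mm⁴
  bottom flange (beyond web): d = -147 mm → contributes +36 685 045 mm⁴
Total I = 108 126 257 mm⁴.
For the y-axis: x̄ = 33.322 mm.
Repeating about the centroidal y-axis gives I_y = 10 101 121 mm⁴.
Polar second moment: J = I_x + I_y = 118 227 378 mm⁴.

J ≈ 1.18 × 10⁸ mm⁴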